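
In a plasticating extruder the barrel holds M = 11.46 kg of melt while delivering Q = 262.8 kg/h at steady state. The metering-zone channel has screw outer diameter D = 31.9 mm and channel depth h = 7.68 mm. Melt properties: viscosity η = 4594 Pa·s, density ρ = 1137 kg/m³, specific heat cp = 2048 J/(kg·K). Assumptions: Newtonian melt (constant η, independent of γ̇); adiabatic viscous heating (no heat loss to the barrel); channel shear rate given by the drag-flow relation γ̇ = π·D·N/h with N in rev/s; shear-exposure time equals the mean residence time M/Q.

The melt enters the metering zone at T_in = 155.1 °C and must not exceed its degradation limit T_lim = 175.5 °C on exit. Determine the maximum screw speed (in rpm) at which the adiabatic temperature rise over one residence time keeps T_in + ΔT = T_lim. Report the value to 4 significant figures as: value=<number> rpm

Throughput in SI: Q_s = 262.8 kg/h ÷ 3600 s/h = 0.073 kg/s
t_res = M / Q_s = 11.46 ÷ 0.073 = 156.986 s
D = 31.9 mm = 0.0319 m;  h = 7.68 mm = 0.00768 m
Allowable rise: ΔT_a = T_lim − T_in = 175.5 − 155.1 = 20.4 K
Invert ΔT = ηγ̇²t_res/(ρcp) for γ̇: γ̇_max² = ΔT_a ρ cp / (η t_res) = 20.4·1137·2048 / (4594·156.986) = 65.867 s⁻²
Take the square root: γ̇_max = √(65.867) = 8.11585 s⁻¹
Solve γ̇ = πDN/h for N: N_max = γ̇_max·h/(π·D) = 8.11585 × 0.00768 / (π × 0.0319) = 0.621949 rev/s = 37.3169 rpm

value=37.32 rpm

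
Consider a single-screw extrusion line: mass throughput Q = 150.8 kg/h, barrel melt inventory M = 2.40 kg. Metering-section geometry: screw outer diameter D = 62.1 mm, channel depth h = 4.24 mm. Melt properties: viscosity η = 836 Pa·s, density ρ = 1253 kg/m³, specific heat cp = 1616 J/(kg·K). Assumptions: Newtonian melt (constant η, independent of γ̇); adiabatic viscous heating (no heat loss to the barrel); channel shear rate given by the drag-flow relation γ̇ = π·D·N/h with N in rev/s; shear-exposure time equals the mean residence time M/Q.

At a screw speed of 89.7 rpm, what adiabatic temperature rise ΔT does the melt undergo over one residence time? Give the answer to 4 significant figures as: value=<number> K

Convert throughput: Q = 150.8 kg/h = 150.8/3600 = 0.0418889 kg/s
t_res = M / Q_s = 2.40 / 0.0418889 = 57.2944 s
D = 62.1 mm = 0.0621 m;  h = 4.24 mm = 0.00424 m;  N = 89.7 rpm / 60 = 1.495 rev/s
γ̇ = π·D·N / h = π · 0.0621 · 1.495 / 0.00424 = 68.7887 s⁻¹
ΔT = η·γ̇²·t_res/(ρ·cp) = [836 × 68.7887² × 57.2944] / [1253 × 1616] = 111.933 K

value=111.9 K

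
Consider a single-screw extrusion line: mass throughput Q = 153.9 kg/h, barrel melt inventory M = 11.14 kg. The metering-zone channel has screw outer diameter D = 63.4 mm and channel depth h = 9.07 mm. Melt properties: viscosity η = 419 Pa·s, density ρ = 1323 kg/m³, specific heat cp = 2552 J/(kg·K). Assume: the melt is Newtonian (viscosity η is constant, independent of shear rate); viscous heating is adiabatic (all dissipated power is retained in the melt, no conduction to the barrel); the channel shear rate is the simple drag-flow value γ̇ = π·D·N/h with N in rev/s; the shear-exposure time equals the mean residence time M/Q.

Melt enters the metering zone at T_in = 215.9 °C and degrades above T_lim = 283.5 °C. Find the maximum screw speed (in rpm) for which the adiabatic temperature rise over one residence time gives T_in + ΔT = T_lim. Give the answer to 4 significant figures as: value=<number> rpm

Q_s = Q / 3600 = 153.9 / 3600 = 0.04275 kg/s
t_res = M / Q_s = 11.14 ÷ 0.04275 = 260.585 s
Geometry in SI: D = 63.4 mm → 0.0634 m, h = 9.07 mm → 0.00907 m
Allowable rise: ΔT_a = T_lim − T_in = 283.5 − 215.9 = 67.6 K
γ̇_max² = ΔT_a·ρ·cp / (η·t_res) = [67.6 × 1323 × 2552] / [419 × 260.585] = 2090.37 s⁻²
γ̇_max = sqrt(2090.37) = 45.7206 s⁻¹
N_max = γ̇_max·h / (π·D) = 45.7206 · 0.00907 / (π · 0.0634) = 2.082 rev/s = 124.92 rpm

value=124.9 rpm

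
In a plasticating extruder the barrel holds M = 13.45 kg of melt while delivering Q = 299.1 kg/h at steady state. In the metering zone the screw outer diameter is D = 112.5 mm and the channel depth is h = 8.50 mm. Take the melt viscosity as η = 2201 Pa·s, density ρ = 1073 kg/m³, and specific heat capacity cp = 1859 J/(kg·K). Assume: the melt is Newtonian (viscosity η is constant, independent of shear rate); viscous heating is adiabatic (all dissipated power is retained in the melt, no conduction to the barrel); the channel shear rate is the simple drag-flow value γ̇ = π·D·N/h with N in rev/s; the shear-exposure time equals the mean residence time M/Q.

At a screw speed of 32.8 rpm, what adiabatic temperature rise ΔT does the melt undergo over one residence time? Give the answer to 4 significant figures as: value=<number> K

Throughput in SI: Q_s = 299.1 kg/h ÷ 3600 s/h = 0.0830833 kg/s
t_res = M / Q_s = 13.45 / 0.0830833 = 161.886 s
Geometry in metres: D = 112.5 mm → 0.1125 m, h = 8.50 mm → 0.0085 m; screw speed N = 32.8 rpm = 0.546667 rev/s
γ̇ = π·D·N / h = π · 0.1125 · 0.546667 / 0.0085 = 22.7303 s⁻¹
Adiabatic rise: ΔT = η γ̇² t_res / (ρ cp) = 2201·(22.7303)²·161.886 / (1073·1859) = 92.2914 K

value=92.29 K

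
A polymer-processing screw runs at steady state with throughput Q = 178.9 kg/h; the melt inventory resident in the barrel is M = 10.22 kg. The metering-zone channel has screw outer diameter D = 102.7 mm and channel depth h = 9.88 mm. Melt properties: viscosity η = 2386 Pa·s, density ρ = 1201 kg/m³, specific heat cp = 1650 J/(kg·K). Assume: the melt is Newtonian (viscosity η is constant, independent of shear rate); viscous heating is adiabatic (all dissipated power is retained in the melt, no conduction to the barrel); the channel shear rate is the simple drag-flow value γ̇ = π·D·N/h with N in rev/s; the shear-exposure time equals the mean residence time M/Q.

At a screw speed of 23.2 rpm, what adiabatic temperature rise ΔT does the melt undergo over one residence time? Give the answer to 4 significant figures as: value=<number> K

Throughput in SI: Q_s = 178.9 kg/h ÷ 3600 s/h = 0.0496944 kg/s
t_res = M / Q_s = 10.22 ÷ 0.0496944 = 205.657 s
Geometry in metres: D = 102.7 mm → 0.1027 m, h = 9.88 mm → 0.00988 m; screw speed N = 23.2 rpm = 0.386667 rev/s
Shear rate: γ̇ = πDN/h = π·0.1027·0.386667/0.00988 = 12.627 s⁻¹
Adiabatic rise: ΔT = η γ̇² t_res / (ρ cp) = 2386·(12.627)²·205.657 / (1201·1650) = 39.4809 K

value=39.48 K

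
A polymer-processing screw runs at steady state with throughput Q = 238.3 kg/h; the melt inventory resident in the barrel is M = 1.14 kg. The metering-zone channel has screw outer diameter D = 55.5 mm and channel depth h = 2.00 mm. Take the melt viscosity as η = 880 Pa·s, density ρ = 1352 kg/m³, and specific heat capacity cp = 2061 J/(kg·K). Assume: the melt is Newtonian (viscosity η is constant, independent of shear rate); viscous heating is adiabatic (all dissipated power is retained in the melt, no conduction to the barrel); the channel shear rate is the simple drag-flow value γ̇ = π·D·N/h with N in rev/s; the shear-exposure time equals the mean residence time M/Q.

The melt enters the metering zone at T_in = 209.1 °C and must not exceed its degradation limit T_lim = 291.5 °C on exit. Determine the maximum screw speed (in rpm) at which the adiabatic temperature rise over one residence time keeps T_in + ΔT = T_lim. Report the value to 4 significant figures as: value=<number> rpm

Convert throughput: Q = 238.3 kg/h = 238.3/3600 = 0.0661944 kg/s
t_res = M / Q_s = 1.14 ÷ 0.0661944 = 17.222 s
Geometry in SI: D = 55.5 mm → 0.0555 m, h = 2.00 mm → 0.002 m
ΔT_a = T_lim − T_in = 291.5 − 209.1 = 82.4 K
Invert ΔT = ηγ̇²t_res/(ρcp) for γ̇: γ̇_max² = ΔT_a ρ cp / (η t_res) = 82.4·1352·2061 / (880·17.222) = 15150.1 s⁻²
γ̇_max = √15150.1 = 123.086 s⁻¹
Solve γ̇ = πDN/h for N: N_max = γ̇_max·h/(π·D) = 123.086 × 0.002 / (π × 0.0555) = 1.41187 rev/s = 84.7123 rpm

value=84.71 rpm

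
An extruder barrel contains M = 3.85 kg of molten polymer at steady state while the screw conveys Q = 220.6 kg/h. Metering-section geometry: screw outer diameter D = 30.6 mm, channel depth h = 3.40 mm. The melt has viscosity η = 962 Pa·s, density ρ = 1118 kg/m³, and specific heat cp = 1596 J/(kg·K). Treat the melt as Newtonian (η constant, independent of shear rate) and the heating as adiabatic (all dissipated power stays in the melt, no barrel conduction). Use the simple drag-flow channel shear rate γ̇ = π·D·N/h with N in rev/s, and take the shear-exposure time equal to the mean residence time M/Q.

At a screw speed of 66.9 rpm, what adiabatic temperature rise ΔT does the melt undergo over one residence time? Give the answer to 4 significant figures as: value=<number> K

value=33.67 K

Q_s = Q / 3600 = 220.6 / 3600 = 0.0612778 kg/s
t_res = M / Q_s = 3.85 ÷ 0.0612778 = 62.8286 s
D = 30.6 mm = 0.0306 m;  h = 3.40 mm = 0.0034 m;  N = 66.9 rpm / 60 = 1.115 rev/s
γ̇ = π D N / h = (π)(0.0306)(1.115) / 0.0034 = 31.5259 s⁻¹
ΔT = η·γ̇²·t_res / (ρ·cp) = 962 · (31.5259)² · 62.8286 / (1118 · 1596) = 33.6661 K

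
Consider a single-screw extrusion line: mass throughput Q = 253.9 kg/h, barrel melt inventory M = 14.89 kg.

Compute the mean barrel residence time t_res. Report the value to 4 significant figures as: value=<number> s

value=211.1 s

Throughput in SI: Q_s = 253.9 kg/h ÷ 3600 s/h = 0.0705278 kg/s
t_res = M / Q_s = 14.89 / 0.0705278 = 211.122 s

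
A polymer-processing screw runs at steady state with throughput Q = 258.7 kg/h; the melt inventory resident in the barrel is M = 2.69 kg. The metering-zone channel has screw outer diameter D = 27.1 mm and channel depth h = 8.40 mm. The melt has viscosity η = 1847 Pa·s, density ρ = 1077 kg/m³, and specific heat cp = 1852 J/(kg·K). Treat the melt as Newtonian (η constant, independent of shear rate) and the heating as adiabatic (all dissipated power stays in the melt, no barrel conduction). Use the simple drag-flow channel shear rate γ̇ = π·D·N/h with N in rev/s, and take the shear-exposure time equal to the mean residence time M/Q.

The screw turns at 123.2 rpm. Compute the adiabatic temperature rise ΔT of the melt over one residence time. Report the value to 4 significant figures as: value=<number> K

Q_s = Q / 3600 = 258.7 / 3600 = 0.0718611 kg/s
t_res = M / Q_s = 2.69 / 0.0718611 = 37.4333 s
Geometry in metres: D = 27.1 mm → 0.0271 m, h = 8.40 mm → 0.0084 m; screw speed N = 123.2 rpm = 2.05333 rev/s
Shear rate: γ̇ = πDN/h = π·0.0271·2.05333/0.0084 = 20.8113 s⁻¹
Adiabatic rise: ΔT = η γ̇² t_res / (ρ cp) = 1847·(20.8113)²·37.4333 / (1077·1852) = 15.013 K

value=15.01 K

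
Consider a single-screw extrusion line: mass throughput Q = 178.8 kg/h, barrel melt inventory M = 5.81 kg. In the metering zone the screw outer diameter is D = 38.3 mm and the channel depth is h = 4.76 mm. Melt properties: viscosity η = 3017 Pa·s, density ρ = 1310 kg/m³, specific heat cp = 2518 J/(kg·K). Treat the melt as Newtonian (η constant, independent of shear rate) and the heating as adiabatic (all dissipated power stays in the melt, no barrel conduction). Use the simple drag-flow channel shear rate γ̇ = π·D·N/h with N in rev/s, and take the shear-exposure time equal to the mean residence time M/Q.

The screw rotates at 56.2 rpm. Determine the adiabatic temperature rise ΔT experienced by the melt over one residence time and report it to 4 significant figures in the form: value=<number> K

value=59.98 K

Q_s = Q / 3600 = 178.8 / 3600 = 0.0496667 kg/s
t_res = M / Q_s = 5.81 ÷ 0.0496667 = 116.98 s
Geometry in metres: D = 38.3 mm → 0.0383 m, h = 4.76 mm → 0.00476 m; screw speed N = 56.2 rpm = 0.936667 rev/s
Shear rate: γ̇ = πDN/h = π·0.0383·0.936667/0.00476 = 23.677 s⁻¹
ΔT = η·γ̇²·t_res / (ρ·cp) = 3017 · (23.677)² · 116.98 / (1310 · 2518) = 59.9809 K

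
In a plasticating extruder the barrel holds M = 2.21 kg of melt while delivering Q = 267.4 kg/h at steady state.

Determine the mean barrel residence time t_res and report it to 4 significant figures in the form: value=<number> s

Convert throughput: Q = 267.4 kg/h = 267.4/3600 = 0.0742778 kg/s
t_res = M / Q_s = 2.21 ÷ 0.0742778 = 29.7532 s

value=29.75 s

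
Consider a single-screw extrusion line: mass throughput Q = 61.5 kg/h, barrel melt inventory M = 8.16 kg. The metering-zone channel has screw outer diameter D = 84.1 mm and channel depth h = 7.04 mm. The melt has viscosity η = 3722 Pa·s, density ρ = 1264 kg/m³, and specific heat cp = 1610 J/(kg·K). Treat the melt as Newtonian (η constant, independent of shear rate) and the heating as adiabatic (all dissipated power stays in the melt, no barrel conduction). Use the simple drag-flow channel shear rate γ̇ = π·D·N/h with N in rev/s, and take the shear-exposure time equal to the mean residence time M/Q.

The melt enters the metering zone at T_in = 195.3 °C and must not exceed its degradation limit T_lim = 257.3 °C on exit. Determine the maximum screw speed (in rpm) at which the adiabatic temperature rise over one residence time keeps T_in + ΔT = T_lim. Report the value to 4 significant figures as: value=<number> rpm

Throughput in SI: Q_s = 61.5 kg/h ÷ 3600 s/h = 0.0170833 kg/s
t_res = M / Q_s = 8.16 ÷ 0.0170833 = 477.659 s
Geometry in SI: D = 84.1 mm → 0.0841 m, h = 7.04 mm → 0.00704 m
ΔT_a = T_lim − T_in = 257.3 − 195.3 = 62 K
γ̇_max² = ΔT_a·ρ·cp / (η·t_res) = [62 × 1264 × 1610] / [3722 × 477.659] = 70.9693 s⁻²
γ̇_max = √70.9693 = 8.42433 s⁻¹
Solve γ̇ = πDN/h for N: N_max = γ̇_max·h/(π·D) = 8.42433 × 0.00704 / (π × 0.0841) = 0.224472 rev/s = 13.4683 rpm

value=13.47 rpm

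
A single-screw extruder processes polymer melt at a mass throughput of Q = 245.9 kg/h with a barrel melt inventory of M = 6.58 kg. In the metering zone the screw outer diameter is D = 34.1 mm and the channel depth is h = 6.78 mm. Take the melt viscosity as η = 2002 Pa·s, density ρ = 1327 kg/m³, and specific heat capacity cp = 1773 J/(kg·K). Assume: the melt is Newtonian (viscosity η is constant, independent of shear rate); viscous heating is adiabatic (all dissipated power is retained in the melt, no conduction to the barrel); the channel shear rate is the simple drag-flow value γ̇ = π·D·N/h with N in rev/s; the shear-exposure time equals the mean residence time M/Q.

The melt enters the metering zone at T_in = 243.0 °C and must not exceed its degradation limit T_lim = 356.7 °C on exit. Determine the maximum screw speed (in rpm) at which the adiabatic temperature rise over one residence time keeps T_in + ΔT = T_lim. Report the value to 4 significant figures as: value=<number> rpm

Convert throughput: Q = 245.9 kg/h = 245.9/3600 = 0.0683056 kg/s
Mean residence time: t_res = M/Q_s = 6.58 kg / 0.0683056 kg/s = 96.3318 s
Geometry in SI: D = 34.1 mm → 0.0341 m, h = 6.78 mm → 0.00678 m
Allowable rise: ΔT_a = T_lim − T_in = 356.7 − 243.0 = 113.7 K
γ̇_max² = ΔT_a·ρ·cp / (η·t_res) = [113.7 × 1327 × 1773] / [2002 × 96.3318] = 1387.09 s⁻²
Take the square root: γ̇_max = √(1387.09) = 37.2437 s⁻¹
Solve γ̇ = πDN/h for N: N_max = γ̇_max·h/(π·D) = 37.2437 × 0.00678 / (π × 0.0341) = 2.3571 rev/s = 141.426 rpm

value=141.4 rpm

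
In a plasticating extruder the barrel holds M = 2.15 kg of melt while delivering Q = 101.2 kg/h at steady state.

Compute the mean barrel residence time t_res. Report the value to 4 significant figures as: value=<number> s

Convert throughput: Q = 101.2 kg/h = 101.2/3600 = 0.0281111 kg/s
Mean residence time: t_res = M/Q_s = 2.15 kg / 0.0281111 kg/s = 76.4822 s

value=76.48 s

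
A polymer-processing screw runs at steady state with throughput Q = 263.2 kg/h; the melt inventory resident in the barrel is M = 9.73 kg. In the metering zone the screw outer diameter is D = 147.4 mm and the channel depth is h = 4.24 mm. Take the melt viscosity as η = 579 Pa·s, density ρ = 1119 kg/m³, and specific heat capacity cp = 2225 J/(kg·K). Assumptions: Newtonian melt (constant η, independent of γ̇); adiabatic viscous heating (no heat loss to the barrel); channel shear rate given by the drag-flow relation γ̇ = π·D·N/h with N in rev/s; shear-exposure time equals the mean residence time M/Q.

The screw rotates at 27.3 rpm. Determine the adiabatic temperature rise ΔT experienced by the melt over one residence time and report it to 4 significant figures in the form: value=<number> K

Throughput in SI: Q_s = 263.2 kg/h ÷ 3600 s/h = 0.0731111 kg/s
t_res = M / Q_s = 9.73 ÷ 0.0731111 = 133.085 s
D = 147.4 mm = 0.1474 m;  h = 4.24 mm = 0.00424 m;  N = 27.3 rpm / 60 = 0.455 rev/s
Shear rate: γ̇ = πDN/h = π·0.1474·0.455/0.00424 = 49.6927 s⁻¹
ΔT = η·γ̇²·t_res/(ρ·cp) = [579 × 49.6927² × 133.085] / [1119 × 2225] = 76.4247 K

value=76.42 K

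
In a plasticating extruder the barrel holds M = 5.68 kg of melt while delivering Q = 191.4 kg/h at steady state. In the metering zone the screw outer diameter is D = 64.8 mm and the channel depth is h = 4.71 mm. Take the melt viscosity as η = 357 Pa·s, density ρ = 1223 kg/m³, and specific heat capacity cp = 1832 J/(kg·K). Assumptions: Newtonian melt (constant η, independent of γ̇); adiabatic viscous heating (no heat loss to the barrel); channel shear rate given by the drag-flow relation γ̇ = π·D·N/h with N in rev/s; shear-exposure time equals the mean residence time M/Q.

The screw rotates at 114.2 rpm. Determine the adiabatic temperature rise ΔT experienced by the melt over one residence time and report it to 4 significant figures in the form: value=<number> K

value=115.2 K

Convert throughput: Q = 191.4 kg/h = 191.4/3600 = 0.0531667 kg/s
t_res = M / Q_s = 5.68 ÷ 0.0531667 = 106.834 s
Convert to SI: D = 0.0648 m, h = 0.00471 m, N = 114.2/60 = 1.90333 rev/s
γ̇ = π·D·N / h = π · 0.0648 · 1.90333 / 0.00471 = 82.2657 s⁻¹
ΔT = η·γ̇²·t_res / (ρ·cp) = 357 · (82.2657)² · 106.834 / (1223 · 1832) = 115.203 K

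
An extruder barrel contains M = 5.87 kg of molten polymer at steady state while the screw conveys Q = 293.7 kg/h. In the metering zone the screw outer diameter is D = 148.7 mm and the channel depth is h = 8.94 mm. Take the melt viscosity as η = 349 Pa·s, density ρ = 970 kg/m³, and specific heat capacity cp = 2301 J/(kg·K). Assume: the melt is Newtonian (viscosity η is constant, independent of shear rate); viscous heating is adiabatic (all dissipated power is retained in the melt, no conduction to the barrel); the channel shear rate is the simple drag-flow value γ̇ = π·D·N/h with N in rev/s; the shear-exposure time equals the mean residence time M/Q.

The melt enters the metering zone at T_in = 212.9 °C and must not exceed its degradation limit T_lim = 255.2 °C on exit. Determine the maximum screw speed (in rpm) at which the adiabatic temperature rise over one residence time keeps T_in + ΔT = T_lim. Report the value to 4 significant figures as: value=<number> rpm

value=70.41 rpm

Q_s = Q / 3600 = 293.7 / 3600 = 0.0815833 kg/s
t_res = M / Q_s = 5.87 / 0.0815833 = 71.951 s
Convert to metres: D = 0.1487 m, h = 0.00894 m
ΔT_a = T_lim − T_in = 255.2 − 212.9 = 42.3 K
γ̇_max² = ΔT_a·ρ·cp/(η·t_res) = 42.3·970·2301/(349·71.951) = 3759.82 s⁻²
Take the square root: γ̇_max = √(3759.82) = 61.3173 s⁻¹
Solve γ̇ = πDN/h for N: N_max = γ̇_max·h/(π·D) = 61.3173 × 0.00894 / (π × 0.1487) = 1.17344 rev/s = 70.4063 rpm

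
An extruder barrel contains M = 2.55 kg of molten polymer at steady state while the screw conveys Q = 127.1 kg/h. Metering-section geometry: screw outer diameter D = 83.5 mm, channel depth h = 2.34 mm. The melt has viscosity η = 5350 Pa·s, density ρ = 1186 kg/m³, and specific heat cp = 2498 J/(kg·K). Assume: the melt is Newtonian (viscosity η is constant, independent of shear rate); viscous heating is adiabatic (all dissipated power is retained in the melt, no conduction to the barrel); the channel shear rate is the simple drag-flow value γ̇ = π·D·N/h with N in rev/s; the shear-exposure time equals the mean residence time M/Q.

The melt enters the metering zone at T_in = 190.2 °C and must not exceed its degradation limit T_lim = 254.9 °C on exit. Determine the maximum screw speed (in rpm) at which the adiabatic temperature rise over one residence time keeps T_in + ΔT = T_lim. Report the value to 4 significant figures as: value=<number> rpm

Convert throughput: Q = 127.1 kg/h = 127.1/3600 = 0.0353056 kg/s
t_res = M / Q_s = 2.55 / 0.0353056 = 72.2266 s
Convert to metres: D = 0.0835 m, h = 0.00234 m
Allowable rise: ΔT_a = T_lim − T_in = 254.9 − 190.2 = 64.7 K
γ̇_max² = ΔT_a·ρ·cp / (η·t_res) = [64.7 × 1186 × 2498] / [5350 × 72.2266] = 496.056 s⁻²
γ̇_max = sqrt(496.056) = 22.2723 s⁻¹
N_max = γ̇_max h / (πD) = 22.2723·0.00234/(π·0.0835) = 0.198676 rev/s → ×60 = 11.9205 rpm

value=11.92 rpm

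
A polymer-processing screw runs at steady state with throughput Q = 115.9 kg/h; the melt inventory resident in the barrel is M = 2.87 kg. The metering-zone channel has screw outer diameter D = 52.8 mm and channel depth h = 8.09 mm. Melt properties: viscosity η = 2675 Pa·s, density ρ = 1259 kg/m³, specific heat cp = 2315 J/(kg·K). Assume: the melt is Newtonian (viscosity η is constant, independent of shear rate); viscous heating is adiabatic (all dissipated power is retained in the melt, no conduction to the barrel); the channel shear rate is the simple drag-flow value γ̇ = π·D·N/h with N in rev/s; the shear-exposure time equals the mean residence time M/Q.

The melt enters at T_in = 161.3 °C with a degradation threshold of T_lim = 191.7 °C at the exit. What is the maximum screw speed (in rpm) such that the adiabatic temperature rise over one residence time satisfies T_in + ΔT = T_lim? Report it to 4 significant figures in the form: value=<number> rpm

Convert throughput: Q = 115.9 kg/h = 115.9/3600 = 0.0321944 kg/s
t_res = M / Q_s = 2.87 / 0.0321944 = 89.1458 s
D = 52.8 mm = 0.0528 m;  h = 8.09 mm = 0.00809 m
ΔT_a = T_lim − T_in = 191.7 °C − 161.3 °C = 30.4 K
γ̇_max² = ΔT_a·ρ·cp/(η·t_res) = 30.4·1259·2315/(2675·89.1458) = 371.557 s⁻²
Take the square root: γ̇_max = √(371.557) = 19.2758 s⁻¹
N_max = γ̇_max·h / (π·D) = 19.2758 · 0.00809 / (π · 0.0528) = 0.940107 rev/s = 56.4064 rpm

value=56.41 rpm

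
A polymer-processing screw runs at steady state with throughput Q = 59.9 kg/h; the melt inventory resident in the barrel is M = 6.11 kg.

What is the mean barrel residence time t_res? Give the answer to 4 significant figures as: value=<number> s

Throughput in SI: Q_s = 59.9 kg/h ÷ 3600 s/h = 0.0166389 kg/s
t_res = M / Q_s = 6.11 ÷ 0.0166389 = 367.212 s

value=367.2 s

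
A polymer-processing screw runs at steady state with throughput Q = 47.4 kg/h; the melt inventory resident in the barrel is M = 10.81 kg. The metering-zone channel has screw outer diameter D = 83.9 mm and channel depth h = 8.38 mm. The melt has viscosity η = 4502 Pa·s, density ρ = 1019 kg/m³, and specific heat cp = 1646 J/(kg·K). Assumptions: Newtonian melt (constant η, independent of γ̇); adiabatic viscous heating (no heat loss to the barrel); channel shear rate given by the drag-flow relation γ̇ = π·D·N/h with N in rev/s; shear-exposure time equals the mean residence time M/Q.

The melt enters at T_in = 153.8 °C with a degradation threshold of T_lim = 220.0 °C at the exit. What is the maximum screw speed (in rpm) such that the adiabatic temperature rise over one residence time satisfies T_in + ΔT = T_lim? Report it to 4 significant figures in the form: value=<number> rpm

value=10.46 rpm

Q_s = Q / 3600 = 47.4 / 3600 = 0.0131667 kg/s
t_res = M / Q_s = 10.81 ÷ 0.0131667 = 821.013 s
D = 83.9 mm = 0.0839 m;  h = 8.38 mm = 0.00838 m
ΔT_a = T_lim − T_in = 220.0 − 153.8 = 66.2 K
γ̇_max² = ΔT_a·ρ·cp / (η·t_res) = [66.2 × 1019 × 1646] / [4502 × 821.013] = 30.0405 s⁻²
γ̇_max = √30.0405 = 5.48092 s⁻¹
N_max = γ̇_max·h / (π·D) = 5.48092 · 0.00838 / (π · 0.0839) = 0.174255 rev/s = 10.4553 rpm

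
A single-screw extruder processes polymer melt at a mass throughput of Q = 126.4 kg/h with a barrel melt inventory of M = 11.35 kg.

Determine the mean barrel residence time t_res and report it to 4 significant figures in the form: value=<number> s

value=323.3 s

Q_s = Q / 3600 = 126.4 / 3600 = 0.0351111 kg/s
t_res = M / Q_s = 11.35 / 0.0351111 = 323.259 s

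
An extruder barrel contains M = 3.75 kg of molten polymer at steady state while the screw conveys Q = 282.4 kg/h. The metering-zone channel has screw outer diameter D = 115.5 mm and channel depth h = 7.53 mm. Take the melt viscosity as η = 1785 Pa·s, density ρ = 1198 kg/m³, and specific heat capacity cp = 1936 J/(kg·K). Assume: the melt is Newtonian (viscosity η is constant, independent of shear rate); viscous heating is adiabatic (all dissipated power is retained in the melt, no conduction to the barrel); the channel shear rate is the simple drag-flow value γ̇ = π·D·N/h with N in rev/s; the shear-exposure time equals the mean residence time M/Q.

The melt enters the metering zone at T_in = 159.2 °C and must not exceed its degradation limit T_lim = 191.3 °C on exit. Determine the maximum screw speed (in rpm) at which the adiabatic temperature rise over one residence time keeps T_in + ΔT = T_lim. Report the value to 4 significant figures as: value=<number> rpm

Q_s = Q / 3600 = 282.4 / 3600 = 0.0784444 kg/s
Mean residence time: t_res = M/Q_s = 3.75 kg / 0.0784444 kg/s = 47.8045 s
Convert to metres: D = 0.1155 m, h = 0.00753 m
ΔT_a = T_lim − T_in = 191.3 − 159.2 = 32.1 K
γ̇_max² = ΔT_a·ρ·cp / (η·t_res) = [32.1 × 1198 × 1936] / [1785 × 47.8045] = 872.489 s⁻²
γ̇_max = sqrt(872.489) = 29.5379 s⁻¹
N_max = γ̇_max·h / (π·D) = 29.5379 · 0.00753 / (π · 0.1155) = 0.612975 rev/s = 36.7785 rpm

value=36.78 rpm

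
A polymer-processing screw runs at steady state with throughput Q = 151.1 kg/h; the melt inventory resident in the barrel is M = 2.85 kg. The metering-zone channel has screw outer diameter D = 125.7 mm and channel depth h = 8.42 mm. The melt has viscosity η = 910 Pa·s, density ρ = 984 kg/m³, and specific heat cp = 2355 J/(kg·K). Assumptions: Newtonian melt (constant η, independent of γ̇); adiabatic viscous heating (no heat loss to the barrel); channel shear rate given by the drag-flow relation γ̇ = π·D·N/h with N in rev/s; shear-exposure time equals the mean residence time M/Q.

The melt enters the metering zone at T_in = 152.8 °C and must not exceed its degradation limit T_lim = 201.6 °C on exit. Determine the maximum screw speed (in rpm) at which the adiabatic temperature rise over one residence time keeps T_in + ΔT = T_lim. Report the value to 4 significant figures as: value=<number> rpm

value=54.73 rpm

Throughput in SI: Q_s = 151.1 kg/h ÷ 3600 s/h = 0.0419722 kg/s
Mean residence time: t_res = M/Q_s = 2.85 kg / 0.0419722 kg/s = 67.9021 s
D = 125.7 mm = 0.1257 m;  h = 8.42 mm = 0.00842 m
ΔT_a = T_lim − T_in = 201.6 − 152.8 = 48.8 K
γ̇_max² = ΔT_a·ρ·cp / (η·t_res) = [48.8 × 984 × 2355] / [910 × 67.9021] = 1830.13 s⁻²
γ̇_max = sqrt(1830.13) = 42.78 s⁻¹
Solve γ̇ = πDN/h for N: N_max = γ̇_max·h/(π·D) = 42.78 × 0.00842 / (π × 0.1257) = 0.912153 rev/s = 54.7292 rpm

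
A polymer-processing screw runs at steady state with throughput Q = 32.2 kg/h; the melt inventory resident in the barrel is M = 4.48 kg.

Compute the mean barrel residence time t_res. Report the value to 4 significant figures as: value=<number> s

Q_s = Q / 3600 = 32.2 / 3600 = 0.00894444 kg/s
t_res = M / Q_s = 4.48 ÷ 0.00894444 = 500.87 s

value=500.9 s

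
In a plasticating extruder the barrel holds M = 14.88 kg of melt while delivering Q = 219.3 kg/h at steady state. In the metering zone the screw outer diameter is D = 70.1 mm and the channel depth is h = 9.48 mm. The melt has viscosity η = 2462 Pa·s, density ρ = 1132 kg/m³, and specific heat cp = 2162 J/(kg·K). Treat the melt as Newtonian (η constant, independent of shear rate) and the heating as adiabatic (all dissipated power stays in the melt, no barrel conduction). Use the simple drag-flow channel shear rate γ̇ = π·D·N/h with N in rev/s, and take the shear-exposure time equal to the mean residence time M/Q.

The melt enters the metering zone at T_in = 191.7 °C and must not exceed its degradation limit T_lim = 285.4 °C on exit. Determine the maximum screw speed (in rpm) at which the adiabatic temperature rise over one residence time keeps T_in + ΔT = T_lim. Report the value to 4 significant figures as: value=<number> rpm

Throughput in SI: Q_s = 219.3 kg/h ÷ 3600 s/h = 0.0609167 kg/s
Mean residence time: t_res = M/Q_s = 14.88 kg / 0.0609167 kg/s = 244.268 s
D = 70.1 mm = 0.0701 m;  h = 9.48 mm = 0.00948 m
Allowable rise: ΔT_a = T_lim − T_in = 285.4 − 191.7 = 93.7 K
Invert ΔT = ηγ̇²t_res/(ρcp) for γ̇: γ̇_max² = ΔT_a ρ cp / (η t_res) = 93.7·1132·2162 / (2462·244.268) = 381.318 s⁻²
γ̇_max = √381.318 = 19.5274 s⁻¹
N_max = γ̇_max h / (πD) = 19.5274·0.00948/(π·0.0701) = 0.840589 rev/s → ×60 = 50.4354 rpm

value=50.44 rpm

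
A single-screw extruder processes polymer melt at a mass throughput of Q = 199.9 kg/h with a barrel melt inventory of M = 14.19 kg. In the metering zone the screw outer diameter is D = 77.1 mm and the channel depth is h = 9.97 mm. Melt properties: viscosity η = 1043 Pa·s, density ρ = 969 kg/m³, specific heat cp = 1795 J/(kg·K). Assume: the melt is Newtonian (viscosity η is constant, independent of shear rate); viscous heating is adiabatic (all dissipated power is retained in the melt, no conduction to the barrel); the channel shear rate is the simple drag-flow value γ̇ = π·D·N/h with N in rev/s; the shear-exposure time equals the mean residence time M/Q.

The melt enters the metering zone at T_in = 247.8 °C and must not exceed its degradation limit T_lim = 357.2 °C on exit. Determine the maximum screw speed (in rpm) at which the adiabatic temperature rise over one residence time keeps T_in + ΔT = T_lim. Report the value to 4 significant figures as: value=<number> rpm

value=65.99 rpm

Convert throughput: Q = 199.9 kg/h = 199.9/3600 = 0.0555278 kg/s
Mean residence time: t_res = M/Q_s = 14.19 kg / 0.0555278 kg/s = 255.548 s
Convert to metres: D = 0.0771 m, h = 0.00997 m
ΔT_a = T_lim − T_in = 357.2 °C − 247.8 °C = 109.4 K
Invert ΔT = ηγ̇²t_res/(ρcp) for γ̇: γ̇_max² = ΔT_a ρ cp / (η t_res) = 109.4·969·1795 / (1043·255.548) = 713.919 s⁻²
Take the square root: γ̇_max = √(713.919) = 26.7193 s⁻¹
N_max = γ̇_max·h / (π·D) = 26.7193 · 0.00997 / (π · 0.0771) = 1.0998 rev/s = 65.9883 rpm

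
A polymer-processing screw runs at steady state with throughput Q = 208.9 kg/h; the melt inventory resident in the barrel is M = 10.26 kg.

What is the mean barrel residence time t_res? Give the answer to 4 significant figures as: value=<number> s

value=176.8 s

Convert throughput: Q = 208.9 kg/h = 208.9/3600 = 0.0580278 kg/s
t_res = M / Q_s = 10.26 ÷ 0.0580278 = 176.812 s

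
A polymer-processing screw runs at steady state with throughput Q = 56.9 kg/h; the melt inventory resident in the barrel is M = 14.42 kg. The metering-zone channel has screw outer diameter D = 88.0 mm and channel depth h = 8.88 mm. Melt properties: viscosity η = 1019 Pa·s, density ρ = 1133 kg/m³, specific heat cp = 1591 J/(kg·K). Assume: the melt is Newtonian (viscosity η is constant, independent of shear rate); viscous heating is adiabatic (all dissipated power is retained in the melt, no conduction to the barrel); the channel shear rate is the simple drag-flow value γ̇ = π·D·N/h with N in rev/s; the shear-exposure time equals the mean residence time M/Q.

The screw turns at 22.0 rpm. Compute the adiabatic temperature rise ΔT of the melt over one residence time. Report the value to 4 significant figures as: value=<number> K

Convert throughput: Q = 56.9 kg/h = 56.9/3600 = 0.0158056 kg/s
t_res = M / Q_s = 14.42 / 0.0158056 = 912.337 s
Convert to SI: D = 0.088 m, h = 0.00888 m, N = 22.0/60 = 0.366667 rev/s
γ̇ = π·D·N / h = π · 0.088 · 0.366667 / 0.00888 = 11.4154 s⁻¹
ΔT = η·γ̇²·t_res / (ρ·cp) = 1019 · (11.4154)² · 912.337 / (1133 · 1591) = 67.2066 K

value=67.21 K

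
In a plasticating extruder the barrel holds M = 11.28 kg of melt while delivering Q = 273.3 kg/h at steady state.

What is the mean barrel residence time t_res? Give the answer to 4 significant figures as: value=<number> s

Throughput in SI: Q_s = 273.3 kg/h ÷ 3600 s/h = 0.0759167 kg/s
t_res = M / Q_s = 11.28 ÷ 0.0759167 = 148.584 s

value=148.6 s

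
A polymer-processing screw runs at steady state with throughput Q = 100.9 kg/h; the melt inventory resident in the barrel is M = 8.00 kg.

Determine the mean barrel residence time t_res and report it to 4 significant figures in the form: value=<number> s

Throughput in SI: Q_s = 100.9 kg/h ÷ 3600 s/h = 0.0280278 kg/s
t_res = M / Q_s = 8.00 / 0.0280278 = 285.431 s

value=285.4 s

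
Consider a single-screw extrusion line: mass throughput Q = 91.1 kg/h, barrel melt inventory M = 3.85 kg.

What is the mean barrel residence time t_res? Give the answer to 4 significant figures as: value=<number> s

Convert throughput: Q = 91.1 kg/h = 91.1/3600 = 0.0253056 kg/s
t_res = M / Q_s = 3.85 / 0.0253056 = 152.141 s

value=152.1 s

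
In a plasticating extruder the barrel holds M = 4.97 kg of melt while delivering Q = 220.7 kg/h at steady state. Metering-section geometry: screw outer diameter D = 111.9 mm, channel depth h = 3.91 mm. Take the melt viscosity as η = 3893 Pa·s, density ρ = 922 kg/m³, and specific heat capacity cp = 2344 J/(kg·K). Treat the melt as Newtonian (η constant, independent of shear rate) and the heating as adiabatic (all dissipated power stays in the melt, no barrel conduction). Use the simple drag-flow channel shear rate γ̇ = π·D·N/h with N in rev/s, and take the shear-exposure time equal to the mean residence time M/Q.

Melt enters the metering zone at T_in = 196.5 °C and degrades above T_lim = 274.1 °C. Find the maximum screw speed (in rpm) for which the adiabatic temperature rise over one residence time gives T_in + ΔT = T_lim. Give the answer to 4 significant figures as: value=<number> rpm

value=15.38 rpm

Q_s = Q / 3600 = 220.7 / 3600 = 0.0613056 kg/s
Mean residence time: t_res = M/Q_s = 4.97 kg / 0.0613056 kg/s = 81.0693 s
Geometry in SI: D = 111.9 mm → 0.1119 m, h = 3.91 mm → 0.00391 m
ΔT_a = T_lim − T_in = 274.1 − 196.5 = 77.6 K
Invert ΔT = ηγ̇²t_res/(ρcp) for γ̇: γ̇_max² = ΔT_a ρ cp / (η t_res) = 77.6·922·2344 / (3893·81.0693) = 531.385 s⁻²
γ̇_max = √531.385 = 23.0518 s⁻¹
N_max = γ̇_max h / (πD) = 23.0518·0.00391/(π·0.1119) = 0.25639 rev/s → ×60 = 15.3834 rpm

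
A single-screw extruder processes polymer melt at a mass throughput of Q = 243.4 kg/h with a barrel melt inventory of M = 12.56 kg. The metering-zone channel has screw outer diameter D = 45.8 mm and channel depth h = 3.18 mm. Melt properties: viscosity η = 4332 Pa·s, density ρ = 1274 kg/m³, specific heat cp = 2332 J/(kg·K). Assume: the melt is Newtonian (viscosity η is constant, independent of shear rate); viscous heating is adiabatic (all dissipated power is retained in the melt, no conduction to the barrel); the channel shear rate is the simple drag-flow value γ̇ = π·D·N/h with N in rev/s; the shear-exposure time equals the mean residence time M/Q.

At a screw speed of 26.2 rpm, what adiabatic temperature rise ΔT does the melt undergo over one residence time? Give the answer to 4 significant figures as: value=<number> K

value=105.7 K

Q_s = Q / 3600 = 243.4 / 3600 = 0.0676111 kg/s
Mean residence time: t_res = M/Q_s = 12.56 kg / 0.0676111 kg/s = 185.768 s
Convert to SI: D = 0.0458 m, h = 0.00318 m, N = 26.2/60 = 0.436667 rev/s
γ̇ = π D N / h = (π)(0.0458)(0.436667) / 0.00318 = 19.7578 s⁻¹
ΔT = η·γ̇²·t_res/(ρ·cp) = [4332 × 19.7578² × 185.768] / [1274 × 2332] = 105.74 K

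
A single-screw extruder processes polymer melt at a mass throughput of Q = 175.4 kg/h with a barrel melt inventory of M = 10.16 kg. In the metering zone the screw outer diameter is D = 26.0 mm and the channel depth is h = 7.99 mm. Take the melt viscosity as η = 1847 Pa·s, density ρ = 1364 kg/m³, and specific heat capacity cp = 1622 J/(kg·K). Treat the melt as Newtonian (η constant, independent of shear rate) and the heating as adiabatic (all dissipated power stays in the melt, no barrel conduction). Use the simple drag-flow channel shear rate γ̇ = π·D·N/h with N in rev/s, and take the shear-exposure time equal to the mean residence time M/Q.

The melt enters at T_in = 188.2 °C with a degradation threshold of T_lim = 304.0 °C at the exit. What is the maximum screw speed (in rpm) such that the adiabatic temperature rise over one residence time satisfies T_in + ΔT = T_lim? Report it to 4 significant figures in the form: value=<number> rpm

Q_s = Q / 3600 = 175.4 / 3600 = 0.0487222 kg/s
t_res = M / Q_s = 10.16 ÷ 0.0487222 = 208.529 s
Convert to metres: D = 0.026 m, h = 0.00799 m
Allowable rise: ΔT_a = T_lim − T_in = 304.0 − 188.2 = 115.8 K
Invert ΔT = ηγ̇²t_res/(ρcp) for γ̇: γ̇_max² = ΔT_a ρ cp / (η t_res) = 115.8·1364·1622 / (1847·208.529) = 665.182 s⁻²
γ̇_max = √665.182 = 25.7911 s⁻¹
N_max = γ̇_max·h / (π·D) = 25.7911 · 0.00799 / (π · 0.026) = 2.52286 rev/s = 151.372 rpm

value=151.4 rpm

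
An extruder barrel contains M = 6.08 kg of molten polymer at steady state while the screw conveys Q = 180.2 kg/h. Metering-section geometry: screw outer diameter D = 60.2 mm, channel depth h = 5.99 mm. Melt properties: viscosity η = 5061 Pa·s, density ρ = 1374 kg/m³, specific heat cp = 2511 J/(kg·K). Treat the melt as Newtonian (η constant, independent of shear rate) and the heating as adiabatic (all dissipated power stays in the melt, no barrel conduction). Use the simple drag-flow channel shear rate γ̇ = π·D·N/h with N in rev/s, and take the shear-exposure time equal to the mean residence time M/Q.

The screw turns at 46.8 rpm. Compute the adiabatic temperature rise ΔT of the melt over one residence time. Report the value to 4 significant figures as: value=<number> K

value=108.1 K

Throughput in SI: Q_s = 180.2 kg/h ÷ 3600 s/h = 0.0500556 kg/s
Mean residence time: t_res = M/Q_s = 6.08 kg / 0.0500556 kg/s = 121.465 s
Geometry in metres: D = 60.2 mm → 0.0602 m, h = 5.99 mm → 0.00599 m; screw speed N = 46.8 rpm = 0.78 rev/s
Shear rate: γ̇ = πDN/h = π·0.0602·0.78/0.00599 = 24.6271 s⁻¹
ΔT = η·γ̇²·t_res / (ρ·cp) = 5061 · (24.6271)² · 121.465 / (1374 · 2511) = 108.064 K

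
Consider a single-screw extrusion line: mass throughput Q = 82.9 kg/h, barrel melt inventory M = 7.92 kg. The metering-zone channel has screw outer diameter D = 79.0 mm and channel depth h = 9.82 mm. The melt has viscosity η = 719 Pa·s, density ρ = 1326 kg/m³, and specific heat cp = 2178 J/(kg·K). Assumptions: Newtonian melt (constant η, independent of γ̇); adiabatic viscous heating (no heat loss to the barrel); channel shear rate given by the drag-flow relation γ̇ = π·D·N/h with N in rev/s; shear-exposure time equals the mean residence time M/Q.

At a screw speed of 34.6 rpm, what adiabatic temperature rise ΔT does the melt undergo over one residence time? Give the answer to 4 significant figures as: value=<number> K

value=18.19 K

Throughput in SI: Q_s = 82.9 kg/h ÷ 3600 s/h = 0.0230278 kg/s
t_res = M / Q_s = 7.92 ÷ 0.0230278 = 343.932 s
Convert to SI: D = 0.079 m, h = 0.00982 m, N = 34.6/60 = 0.576667 rev/s
Shear rate: γ̇ = πDN/h = π·0.079·0.576667/0.00982 = 14.5744 s⁻¹
ΔT = η·γ̇²·t_res / (ρ·cp) = 719 · (14.5744)² · 343.932 / (1326 · 2178) = 18.1878 K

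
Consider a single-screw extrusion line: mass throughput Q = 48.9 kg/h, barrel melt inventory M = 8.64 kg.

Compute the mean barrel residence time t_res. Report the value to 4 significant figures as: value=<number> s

Throughput in SI: Q_s = 48.9 kg/h ÷ 3600 s/h = 0.0135833 kg/s
t_res = M / Q_s = 8.64 / 0.0135833 = 636.074 s

value=636.1 s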